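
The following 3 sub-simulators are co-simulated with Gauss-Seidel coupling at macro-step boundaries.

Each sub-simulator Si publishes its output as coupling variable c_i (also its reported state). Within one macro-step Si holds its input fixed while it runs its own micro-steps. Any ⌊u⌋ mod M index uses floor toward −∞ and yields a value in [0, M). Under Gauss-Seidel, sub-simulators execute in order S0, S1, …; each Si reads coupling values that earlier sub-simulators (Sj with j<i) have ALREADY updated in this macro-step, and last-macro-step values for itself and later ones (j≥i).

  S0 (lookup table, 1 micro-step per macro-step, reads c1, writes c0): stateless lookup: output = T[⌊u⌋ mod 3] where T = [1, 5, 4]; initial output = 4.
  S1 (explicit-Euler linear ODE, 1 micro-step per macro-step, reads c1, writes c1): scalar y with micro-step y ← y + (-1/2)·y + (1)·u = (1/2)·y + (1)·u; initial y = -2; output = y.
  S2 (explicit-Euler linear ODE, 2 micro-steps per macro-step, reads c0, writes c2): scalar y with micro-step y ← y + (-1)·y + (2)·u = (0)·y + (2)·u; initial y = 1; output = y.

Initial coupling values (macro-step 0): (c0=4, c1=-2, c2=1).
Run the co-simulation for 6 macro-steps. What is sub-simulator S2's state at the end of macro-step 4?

S2 state at macro-step 4 = 8

macro 1: S0 reads c1=-2 → after 1×micro: 5; S1 reads c1=-2 → after 1×micro: -3; S2 reads c0=5 → after 2×micro: 10 ⇒ (c0=5, c1=-3, c2=10)
macro 2: S0 reads c1=-3 → after 1×micro: 1; S1 reads c1=-3 → after 1×micro: -9/2; S2 reads c0=1 → after 2×micro: 2 ⇒ (c0=1, c1=-9/2, c2=2)
macro 3: S0 reads c1=-9/2 → after 1×micro: 5; S1 reads c1=-9/2 → after 1×micro: -27/4; S2 reads c0=5 → after 2×micro: 10 ⇒ (c0=5, c1=-27/4, c2=10)
macro 4: S0 reads c1=-27/4 → after 1×micro: 4; S1 reads c1=-27/4 → after 1×micro: -81/8; S2 reads c0=4 → after 2×micro: 8 ⇒ (c0=4, c1=-81/8, c2=8)
macro 5: S0 reads c1=-81/8 → after 1×micro: 5; S1 reads c1=-81/8 → after 1×micro: -243/16; S2 reads c0=5 → after 2×micro: 10 ⇒ (c0=5, c1=-243/16, c2=10)
macro 6: S0 reads c1=-243/16 → after 1×micro: 4; S1 reads c1=-243/16 → after 1×micro: -729/32; S2 reads c0=4 → after 2×micro: 8 ⇒ (c0=4, c1=-729/32, c2=8)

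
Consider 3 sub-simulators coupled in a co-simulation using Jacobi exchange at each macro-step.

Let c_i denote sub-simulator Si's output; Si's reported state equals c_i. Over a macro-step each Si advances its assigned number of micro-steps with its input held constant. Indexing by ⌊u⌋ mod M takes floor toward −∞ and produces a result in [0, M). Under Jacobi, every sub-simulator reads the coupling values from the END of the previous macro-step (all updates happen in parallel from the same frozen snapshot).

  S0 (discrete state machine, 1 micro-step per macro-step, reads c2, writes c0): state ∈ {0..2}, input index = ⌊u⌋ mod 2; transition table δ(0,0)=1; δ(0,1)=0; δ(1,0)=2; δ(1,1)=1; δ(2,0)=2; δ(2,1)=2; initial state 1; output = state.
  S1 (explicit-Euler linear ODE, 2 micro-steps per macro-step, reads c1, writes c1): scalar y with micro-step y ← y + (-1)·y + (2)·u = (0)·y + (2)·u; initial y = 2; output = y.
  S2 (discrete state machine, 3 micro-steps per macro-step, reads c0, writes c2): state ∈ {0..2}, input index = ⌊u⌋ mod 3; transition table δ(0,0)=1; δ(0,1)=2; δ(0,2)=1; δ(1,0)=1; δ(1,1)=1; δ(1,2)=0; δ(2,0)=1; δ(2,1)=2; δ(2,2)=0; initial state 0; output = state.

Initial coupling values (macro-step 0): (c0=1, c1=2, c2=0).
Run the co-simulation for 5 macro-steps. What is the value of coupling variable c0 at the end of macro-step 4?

c0 at macro-step 4 = 2

macro 1: S0 reads c2=0 → after 1×micro: 2; S1 reads c1=2 → after 2×micro: 4; S2 reads c0=1 → after 3×micro: 2 ⇒ (c0=2, c1=4, c2=2)
macro 2: S0 reads c2=2 → after 1×micro: 2; S1 reads c1=4 → after 2×micro: 8; S2 reads c0=2 → after 3×micro: 0 ⇒ (c0=2, c1=8, c2=0)
macro 3: S0 reads c2=0 → after 1×micro: 2; S1 reads c1=8 → after 2×micro: 16; S2 reads c0=2 → after 3×micro: 1 ⇒ (c0=2, c1=16, c2=1)
macro 4: S0 reads c2=1 → after 1×micro: 2; S1 reads c1=16 → after 2×micro: 32; S2 reads c0=2 → after 3×micro: 0 ⇒ (c0=2, c1=32, c2=0)
macro 5: S0 reads c2=0 → after 1×micro: 2; S1 reads c1=32 → after 2×micro: 64; S2 reads c0=2 → after 3×micro: 1 ⇒ (c0=2, c1=64, c2=1)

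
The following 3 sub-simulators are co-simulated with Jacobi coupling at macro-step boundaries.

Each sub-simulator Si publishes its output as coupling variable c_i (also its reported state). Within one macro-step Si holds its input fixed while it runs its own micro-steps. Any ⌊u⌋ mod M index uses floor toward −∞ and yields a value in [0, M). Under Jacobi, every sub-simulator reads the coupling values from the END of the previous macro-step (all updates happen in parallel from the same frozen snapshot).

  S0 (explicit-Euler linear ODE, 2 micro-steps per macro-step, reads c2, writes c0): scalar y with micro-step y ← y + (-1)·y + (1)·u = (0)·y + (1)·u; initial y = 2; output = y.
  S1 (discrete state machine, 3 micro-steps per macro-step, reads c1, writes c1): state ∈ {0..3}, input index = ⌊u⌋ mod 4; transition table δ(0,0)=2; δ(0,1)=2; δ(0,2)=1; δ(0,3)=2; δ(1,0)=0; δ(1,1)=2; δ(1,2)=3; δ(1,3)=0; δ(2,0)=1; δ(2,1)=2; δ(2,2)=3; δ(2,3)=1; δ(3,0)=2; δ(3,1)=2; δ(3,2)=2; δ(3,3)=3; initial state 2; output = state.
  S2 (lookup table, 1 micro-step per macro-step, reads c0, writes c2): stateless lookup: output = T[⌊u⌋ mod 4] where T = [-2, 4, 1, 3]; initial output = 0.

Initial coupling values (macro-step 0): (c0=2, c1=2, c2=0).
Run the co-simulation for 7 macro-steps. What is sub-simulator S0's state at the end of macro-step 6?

S0 state at macro-step 6 = -2

macro 1: S0 reads c2=0 → after 2×micro: 0; S1 reads c1=2 → after 3×micro: 3; S2 reads c0=2 → after 1×micro: 1 ⇒ (c0=0, c1=3, c2=1)
macro 2: S0 reads c2=1 → after 2×micro: 1; S1 reads c1=3 → after 3×micro: 3; S2 reads c0=0 → after 1×micro: -2 ⇒ (c0=1, c1=3, c2=-2)
macro 3: S0 reads c2=-2 → after 2×micro: -2; S1 reads c1=3 → after 3×micro: 3; S2 reads c0=1 → after 1×micro: 4 ⇒ (c0=-2, c1=3, c2=4)
macro 4: S0 reads c2=4 → after 2×micro: 4; S1 reads c1=3 → after 3×micro: 3; S2 reads c0=-2 → after 1×micro: 1 ⇒ (c0=4, c1=3, c2=1)
macro 5: S0 reads c2=1 → after 2×micro: 1; S1 reads c1=3 → after 3×micro: 3; S2 reads c0=4 → after 1×micro: -2 ⇒ (c0=1, c1=3, c2=-2)
macro 6: S0 reads c2=-2 → after 2×micro: -2; S1 reads c1=3 → after 3×micro: 3; S2 reads c0=1 → after 1×micro: 4 ⇒ (c0=-2, c1=3, c2=4)
macro 7: S0 reads c2=4 → after 2×micro: 4; S1 reads c1=3 → after 3×micro: 3; S2 reads c0=-2 → after 1×micro: 1 ⇒ (c0=4, c1=3, c2=1)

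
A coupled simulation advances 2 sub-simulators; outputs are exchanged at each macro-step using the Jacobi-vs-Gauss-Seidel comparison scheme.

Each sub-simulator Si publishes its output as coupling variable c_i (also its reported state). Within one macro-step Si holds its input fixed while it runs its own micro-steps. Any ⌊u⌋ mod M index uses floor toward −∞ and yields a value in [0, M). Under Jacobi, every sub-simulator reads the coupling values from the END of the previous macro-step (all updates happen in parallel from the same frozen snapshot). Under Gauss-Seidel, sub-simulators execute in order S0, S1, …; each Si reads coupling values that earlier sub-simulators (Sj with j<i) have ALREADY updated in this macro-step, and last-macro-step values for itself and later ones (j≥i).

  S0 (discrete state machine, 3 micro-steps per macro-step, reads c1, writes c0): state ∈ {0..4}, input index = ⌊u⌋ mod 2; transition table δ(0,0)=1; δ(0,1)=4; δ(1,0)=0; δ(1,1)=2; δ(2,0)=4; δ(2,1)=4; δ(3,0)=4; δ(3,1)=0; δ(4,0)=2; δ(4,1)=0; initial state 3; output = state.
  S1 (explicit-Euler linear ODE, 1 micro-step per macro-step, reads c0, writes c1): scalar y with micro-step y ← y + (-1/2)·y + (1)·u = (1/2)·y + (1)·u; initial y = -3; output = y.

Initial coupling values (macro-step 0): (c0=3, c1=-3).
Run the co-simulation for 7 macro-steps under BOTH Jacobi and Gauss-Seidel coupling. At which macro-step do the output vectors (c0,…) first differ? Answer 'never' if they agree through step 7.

[Jacobi] macro 1: S0 reads c1=-3 → after 3×micro: 0; S1 reads c0=3 → after 1×micro: 3/2 ⇒ (c0=0, c1=3/2)
[Jacobi] macro 2: S0 reads c1=3/2 → after 3×micro: 4; S1 reads c0=0 → after 1×micro: 3/4 ⇒ (c0=4, c1=3/4)
[Jacobi] macro 3: S0 reads c1=3/4 → after 3×micro: 2; S1 reads c0=4 → after 1×micro: 35/8 ⇒ (c0=2, c1=35/8)
[Jacobi] macro 4: S0 reads c1=35/8 → after 3×micro: 4; S1 reads c0=2 → after 1×micro: 67/16 ⇒ (c0=4, c1=67/16)
[Jacobi] macro 5: S0 reads c1=67/16 → after 3×micro: 2; S1 reads c0=4 → after 1×micro: 195/32 ⇒ (c0=2, c1=195/32)
[Jacobi] macro 6: S0 reads c1=195/32 → after 3×micro: 4; S1 reads c0=2 → after 1×micro: 323/64 ⇒ (c0=4, c1=323/64)
[Jacobi] macro 7: S0 reads c1=323/64 → after 3×micro: 0; S1 reads c0=4 → after 1×micro: 835/128 ⇒ (c0=0, c1=835/128)
[Gauss-Seidel] macro 1: S0 reads c1=-3 → after 3×micro: 0; S1 reads c0=0 → after 1×micro: -3/2 ⇒ (c0=0, c1=-3/2)
[Gauss-Seidel] macro 2: S0 reads c1=-3/2 → after 3×micro: 1; S1 reads c0=1 → after 1×micro: 1/4 ⇒ (c0=1, c1=1/4)
[Gauss-Seidel] macro 3: S0 reads c1=1/4 → after 3×micro: 0; S1 reads c0=0 → after 1×micro: 1/8 ⇒ (c0=0, c1=1/8)
[Gauss-Seidel] macro 4: S0 reads c1=1/8 → after 3×micro: 1; S1 reads c0=1 → after 1×micro: 17/16 ⇒ (c0=1, c1=17/16)
[Gauss-Seidel] macro 5: S0 reads c1=17/16 → after 3×micro: 0; S1 reads c0=0 → after 1×micro: 17/32 ⇒ (c0=0, c1=17/32)
[Gauss-Seidel] macro 6: S0 reads c1=17/32 → after 3×micro: 1; S1 reads c0=1 → after 1×micro: 81/64 ⇒ (c0=1, c1=81/64)
[Gauss-Seidel] macro 7: S0 reads c1=81/64 → after 3×micro: 0; S1 reads c0=0 → after 1×micro: 81/128 ⇒ (c0=0, c1=81/128)

first divergence at macro-step: 1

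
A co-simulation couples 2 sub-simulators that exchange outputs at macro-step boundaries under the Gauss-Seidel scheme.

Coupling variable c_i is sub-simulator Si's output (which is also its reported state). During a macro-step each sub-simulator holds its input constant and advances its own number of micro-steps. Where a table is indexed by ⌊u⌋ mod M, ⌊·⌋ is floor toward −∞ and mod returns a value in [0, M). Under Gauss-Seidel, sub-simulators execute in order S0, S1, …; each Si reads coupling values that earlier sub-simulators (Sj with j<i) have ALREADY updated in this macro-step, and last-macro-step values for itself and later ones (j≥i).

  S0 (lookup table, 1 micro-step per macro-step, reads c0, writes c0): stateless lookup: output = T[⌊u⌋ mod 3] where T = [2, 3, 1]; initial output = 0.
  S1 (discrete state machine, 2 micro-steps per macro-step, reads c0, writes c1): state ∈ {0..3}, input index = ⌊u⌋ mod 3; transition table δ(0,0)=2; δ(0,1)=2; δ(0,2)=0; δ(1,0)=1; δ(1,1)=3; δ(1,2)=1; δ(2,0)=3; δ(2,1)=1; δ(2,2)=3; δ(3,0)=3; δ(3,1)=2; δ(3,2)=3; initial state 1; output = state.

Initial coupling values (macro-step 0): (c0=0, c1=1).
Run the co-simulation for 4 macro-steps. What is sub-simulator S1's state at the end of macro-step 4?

macro 1: S0 reads c0=0 → after 1×micro: 2; S1 reads c0=2 → after 2×micro: 1 ⇒ (c0=2, c1=1)
macro 2: S0 reads c0=2 → after 1×micro: 1; S1 reads c0=1 → after 2×micro: 2 ⇒ (c0=1, c1=2)
macro 3: S0 reads c0=1 → after 1×micro: 3; S1 reads c0=3 → after 2×micro: 3 ⇒ (c0=3, c1=3)
macro 4: S0 reads c0=3 → after 1×micro: 2; S1 reads c0=2 → after 2×micro: 3 ⇒ (c0=2, c1=3)

S1 state at macro-step 4 = 3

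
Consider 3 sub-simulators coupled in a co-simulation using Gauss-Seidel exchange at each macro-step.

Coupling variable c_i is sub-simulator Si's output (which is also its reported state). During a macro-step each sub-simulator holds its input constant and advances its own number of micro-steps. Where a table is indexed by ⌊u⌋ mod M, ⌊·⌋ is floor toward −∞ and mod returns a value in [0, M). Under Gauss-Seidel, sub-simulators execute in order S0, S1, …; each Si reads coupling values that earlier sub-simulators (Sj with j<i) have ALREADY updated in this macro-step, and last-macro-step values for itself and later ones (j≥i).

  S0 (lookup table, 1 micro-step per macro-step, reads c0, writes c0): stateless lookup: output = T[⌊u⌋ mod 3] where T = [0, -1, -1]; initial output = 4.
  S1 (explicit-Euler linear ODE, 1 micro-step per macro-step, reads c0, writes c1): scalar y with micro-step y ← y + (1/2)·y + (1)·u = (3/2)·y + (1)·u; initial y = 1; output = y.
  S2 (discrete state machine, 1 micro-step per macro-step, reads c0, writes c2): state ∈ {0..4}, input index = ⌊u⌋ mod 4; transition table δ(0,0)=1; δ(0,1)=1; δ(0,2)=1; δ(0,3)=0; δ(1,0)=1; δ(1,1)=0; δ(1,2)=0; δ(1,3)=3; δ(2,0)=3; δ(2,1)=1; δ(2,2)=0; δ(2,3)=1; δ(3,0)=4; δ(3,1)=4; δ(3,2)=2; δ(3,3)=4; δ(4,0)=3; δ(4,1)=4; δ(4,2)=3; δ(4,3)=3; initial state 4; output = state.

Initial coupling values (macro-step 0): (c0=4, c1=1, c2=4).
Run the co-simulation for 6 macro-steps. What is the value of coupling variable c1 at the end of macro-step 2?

macro 1: S0 reads c0=4 → after 1×micro: -1; S1 reads c0=-1 → after 1×micro: 1/2; S2 reads c0=-1 → after 1×micro: 3 ⇒ (c0=-1, c1=1/2, c2=3)
macro 2: S0 reads c0=-1 → after 1×micro: -1; S1 reads c0=-1 → after 1×micro: -1/4; S2 reads c0=-1 → after 1×micro: 4 ⇒ (c0=-1, c1=-1/4, c2=4)
macro 3: S0 reads c0=-1 → after 1×micro: -1; S1 reads c0=-1 → after 1×micro: -11/8; S2 reads c0=-1 → after 1×micro: 3 ⇒ (c0=-1, c1=-11/8, c2=3)
macro 4: S0 reads c0=-1 → after 1×micro: -1; S1 reads c0=-1 → after 1×micro: -49/16; S2 reads c0=-1 → after 1×micro: 4 ⇒ (c0=-1, c1=-49/16, c2=4)
macro 5: S0 reads c0=-1 → after 1×micro: -1; S1 reads c0=-1 → after 1×micro: -179/32; S2 reads c0=-1 → after 1×micro: 3 ⇒ (c0=-1, c1=-179/32, c2=3)
macro 6: S0 reads c0=-1 → after 1×micro: -1; S1 reads c0=-1 → after 1×micro: -601/64; S2 reads c0=-1 → after 1×micro: 4 ⇒ (c0=-1, c1=-601/64, c2=4)

c1 at macro-step 2 = -1/4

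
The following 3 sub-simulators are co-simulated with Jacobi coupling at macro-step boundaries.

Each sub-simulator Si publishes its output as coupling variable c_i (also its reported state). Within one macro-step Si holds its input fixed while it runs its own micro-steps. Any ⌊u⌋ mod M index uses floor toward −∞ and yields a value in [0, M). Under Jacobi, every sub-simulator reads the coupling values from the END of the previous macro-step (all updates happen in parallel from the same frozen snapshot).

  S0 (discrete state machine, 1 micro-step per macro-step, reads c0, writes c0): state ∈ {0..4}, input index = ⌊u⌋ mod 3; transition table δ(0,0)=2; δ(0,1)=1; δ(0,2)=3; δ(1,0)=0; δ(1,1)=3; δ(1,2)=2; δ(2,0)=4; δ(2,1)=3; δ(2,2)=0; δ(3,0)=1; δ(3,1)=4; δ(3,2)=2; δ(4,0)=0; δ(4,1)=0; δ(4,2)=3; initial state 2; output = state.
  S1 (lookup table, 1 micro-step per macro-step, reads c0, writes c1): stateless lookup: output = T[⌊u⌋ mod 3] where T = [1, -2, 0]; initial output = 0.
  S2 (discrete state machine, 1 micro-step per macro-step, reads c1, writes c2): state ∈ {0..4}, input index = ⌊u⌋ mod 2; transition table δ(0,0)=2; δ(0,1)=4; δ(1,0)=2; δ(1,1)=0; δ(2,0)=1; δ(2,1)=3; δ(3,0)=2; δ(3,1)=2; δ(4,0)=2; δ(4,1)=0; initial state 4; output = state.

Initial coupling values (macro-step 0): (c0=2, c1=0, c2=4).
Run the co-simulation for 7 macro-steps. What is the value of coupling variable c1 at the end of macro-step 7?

c1 at macro-step 7 = 0

macro 1: S0 reads c0=2 → after 1×micro: 0; S1 reads c0=2 → after 1×micro: 0; S2 reads c1=0 → after 1×micro: 2 ⇒ (c0=0, c1=0, c2=2)
macro 2: S0 reads c0=0 → after 1×micro: 2; S1 reads c0=0 → after 1×micro: 1; S2 reads c1=0 → after 1×micro: 1 ⇒ (c0=2, c1=1, c2=1)
macro 3: S0 reads c0=2 → after 1×micro: 0; S1 reads c0=2 → after 1×micro: 0; S2 reads c1=1 → after 1×micro: 0 ⇒ (c0=0, c1=0, c2=0)
macro 4: S0 reads c0=0 → after 1×micro: 2; S1 reads c0=0 → after 1×micro: 1; S2 reads c1=0 → after 1×micro: 2 ⇒ (c0=2, c1=1, c2=2)
macro 5: S0 reads c0=2 → after 1×micro: 0; S1 reads c0=2 → after 1×micro: 0; S2 reads c1=1 → after 1×micro: 3 ⇒ (c0=0, c1=0, c2=3)
macro 6: S0 reads c0=0 → after 1×micro: 2; S1 reads c0=0 → after 1×micro: 1; S2 reads c1=0 → after 1×micro: 2 ⇒ (c0=2, c1=1, c2=2)
macro 7: S0 reads c0=2 → after 1×micro: 0; S1 reads c0=2 → after 1×micro: 0; S2 reads c1=1 → after 1×micro: 3 ⇒ (c0=0, c1=0, c2=3)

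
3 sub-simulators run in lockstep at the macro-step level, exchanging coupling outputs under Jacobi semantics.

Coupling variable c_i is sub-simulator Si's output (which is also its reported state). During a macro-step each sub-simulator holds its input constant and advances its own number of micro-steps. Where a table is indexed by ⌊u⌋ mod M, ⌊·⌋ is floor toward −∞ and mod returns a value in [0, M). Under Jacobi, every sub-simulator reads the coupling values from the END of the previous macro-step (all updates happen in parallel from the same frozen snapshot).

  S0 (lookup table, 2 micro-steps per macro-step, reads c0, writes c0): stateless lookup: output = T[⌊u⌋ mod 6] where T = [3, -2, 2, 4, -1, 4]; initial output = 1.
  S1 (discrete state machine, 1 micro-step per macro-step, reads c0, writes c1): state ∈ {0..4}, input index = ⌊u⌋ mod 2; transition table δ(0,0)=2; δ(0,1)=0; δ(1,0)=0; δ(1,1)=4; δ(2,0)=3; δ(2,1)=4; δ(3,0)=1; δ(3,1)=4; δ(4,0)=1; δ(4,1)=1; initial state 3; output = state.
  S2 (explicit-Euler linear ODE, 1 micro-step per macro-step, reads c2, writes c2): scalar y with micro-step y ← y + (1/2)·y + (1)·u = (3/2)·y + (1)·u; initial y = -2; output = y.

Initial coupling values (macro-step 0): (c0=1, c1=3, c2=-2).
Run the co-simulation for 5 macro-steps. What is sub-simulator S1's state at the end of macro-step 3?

macro 1: S0 reads c0=1 → after 2×micro: -2; S1 reads c0=1 → after 1×micro: 4; S2 reads c2=-2 → after 1×micro: -5 ⇒ (c0=-2, c1=4, c2=-5)
macro 2: S0 reads c0=-2 → after 2×micro: -1; S1 reads c0=-2 → after 1×micro: 1; S2 reads c2=-5 → after 1×micro: -25/2 ⇒ (c0=-1, c1=1, c2=-25/2)
macro 3: S0 reads c0=-1 → after 2×micro: 4; S1 reads c0=-1 → after 1×micro: 4; S2 reads c2=-25/2 → after 1×micro: -125/4 ⇒ (c0=4, c1=4, c2=-125/4)
macro 4: S0 reads c0=4 → after 2×micro: -1; S1 reads c0=4 → after 1×micro: 1; S2 reads c2=-125/4 → after 1×micro: -625/8 ⇒ (c0=-1, c1=1, c2=-625/8)
macro 5: S0 reads c0=-1 → after 2×micro: 4; S1 reads c0=-1 → after 1×micro: 4; S2 reads c2=-625/8 → after 1×micro: -3125/16 ⇒ (c0=4, c1=4, c2=-3125/16)

S1 state at macro-step 3 = 4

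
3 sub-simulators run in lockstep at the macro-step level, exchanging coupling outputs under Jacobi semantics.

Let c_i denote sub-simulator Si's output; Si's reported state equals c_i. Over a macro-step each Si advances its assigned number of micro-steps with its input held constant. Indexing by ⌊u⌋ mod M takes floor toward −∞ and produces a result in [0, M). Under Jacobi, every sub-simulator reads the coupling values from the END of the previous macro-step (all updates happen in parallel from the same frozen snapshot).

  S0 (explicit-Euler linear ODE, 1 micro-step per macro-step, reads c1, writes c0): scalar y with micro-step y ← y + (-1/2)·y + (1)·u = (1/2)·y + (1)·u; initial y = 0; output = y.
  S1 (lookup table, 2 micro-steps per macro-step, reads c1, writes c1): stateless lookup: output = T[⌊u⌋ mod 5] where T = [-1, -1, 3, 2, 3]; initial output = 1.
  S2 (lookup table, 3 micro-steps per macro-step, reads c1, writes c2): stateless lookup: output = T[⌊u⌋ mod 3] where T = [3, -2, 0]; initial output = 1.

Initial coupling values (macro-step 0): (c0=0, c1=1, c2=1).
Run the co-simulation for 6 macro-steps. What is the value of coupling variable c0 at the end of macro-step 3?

macro 1: S0 reads c1=1 → after 1×micro: 1; S1 reads c1=1 → after 2×micro: -1; S2 reads c1=1 → after 3×micro: -2 ⇒ (c0=1, c1=-1, c2=-2)
macro 2: S0 reads c1=-1 → after 1×micro: -1/2; S1 reads c1=-1 → after 2×micro: 3; S2 reads c1=-1 → after 3×micro: 0 ⇒ (c0=-1/2, c1=3, c2=0)
macro 3: S0 reads c1=3 → after 1×micro: 11/4; S1 reads c1=3 → after 2×micro: 2; S2 reads c1=3 → after 3×micro: 3 ⇒ (c0=11/4, c1=2, c2=3)
macro 4: S0 reads c1=2 → after 1×micro: 27/8; S1 reads c1=2 → after 2×micro: 3; S2 reads c1=2 → after 3×micro: 0 ⇒ (c0=27/8, c1=3, c2=0)
macro 5: S0 reads c1=3 → after 1×micro: 75/16; S1 reads c1=3 → after 2×micro: 2; S2 reads c1=3 → after 3×micro: 3 ⇒ (c0=75/16, c1=2, c2=3)
macro 6: S0 reads c1=2 → after 1×micro: 139/32; S1 reads c1=2 → after 2×micro: 3; S2 reads c1=2 → after 3×micro: 0 ⇒ (c0=139/32, c1=3, c2=0)

c0 at macro-step 3 = 11/4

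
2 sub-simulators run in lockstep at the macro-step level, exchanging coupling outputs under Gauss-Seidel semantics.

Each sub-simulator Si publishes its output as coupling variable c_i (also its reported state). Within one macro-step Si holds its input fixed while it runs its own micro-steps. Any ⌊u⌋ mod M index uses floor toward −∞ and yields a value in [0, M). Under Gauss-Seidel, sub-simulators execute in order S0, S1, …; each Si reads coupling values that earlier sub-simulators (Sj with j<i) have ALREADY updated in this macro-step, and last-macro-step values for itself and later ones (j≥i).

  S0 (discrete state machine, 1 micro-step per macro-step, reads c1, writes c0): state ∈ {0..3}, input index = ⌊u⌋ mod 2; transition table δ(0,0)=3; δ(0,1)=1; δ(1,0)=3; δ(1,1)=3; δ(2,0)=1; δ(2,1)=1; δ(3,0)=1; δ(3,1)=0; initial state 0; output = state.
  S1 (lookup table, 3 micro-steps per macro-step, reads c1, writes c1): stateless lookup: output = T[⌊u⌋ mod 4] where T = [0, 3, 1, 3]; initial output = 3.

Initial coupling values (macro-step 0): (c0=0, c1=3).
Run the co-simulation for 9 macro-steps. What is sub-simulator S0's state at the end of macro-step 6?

S0 state at macro-step 6 = 0

macro 1: S0 reads c1=3 → after 1×micro: 1; S1 reads c1=3 → after 3×micro: 3 ⇒ (c0=1, c1=3)
macro 2: S0 reads c1=3 → after 1×micro: 3; S1 reads c1=3 → after 3×micro: 3 ⇒ (c0=3, c1=3)
macro 3: S0 reads c1=3 → after 1×micro: 0; S1 reads c1=3 → after 3×micro: 3 ⇒ (c0=0, c1=3)
macro 4: S0 reads c1=3 → after 1×micro: 1; S1 reads c1=3 → after 3×micro: 3 ⇒ (c0=1, c1=3)
macro 5: S0 reads c1=3 → after 1×micro: 3; S1 reads c1=3 → after 3×micro: 3 ⇒ (c0=3, c1=3)
macro 6: S0 reads c1=3 → after 1×micro: 0; S1 reads c1=3 → after 3×micro: 3 ⇒ (c0=0, c1=3)
macro 7: S0 reads c1=3 → after 1×micro: 1; S1 reads c1=3 → after 3×micro: 3 ⇒ (c0=1, c1=3)
macro 8: S0 reads c1=3 → after 1×micro: 3; S1 reads c1=3 → after 3×micro: 3 ⇒ (c0=3, c1=3)
macro 9: S0 reads c1=3 → after 1×micro: 0; S1 reads c1=3 → after 3×micro: 3 ⇒ (c0=0, c1=3)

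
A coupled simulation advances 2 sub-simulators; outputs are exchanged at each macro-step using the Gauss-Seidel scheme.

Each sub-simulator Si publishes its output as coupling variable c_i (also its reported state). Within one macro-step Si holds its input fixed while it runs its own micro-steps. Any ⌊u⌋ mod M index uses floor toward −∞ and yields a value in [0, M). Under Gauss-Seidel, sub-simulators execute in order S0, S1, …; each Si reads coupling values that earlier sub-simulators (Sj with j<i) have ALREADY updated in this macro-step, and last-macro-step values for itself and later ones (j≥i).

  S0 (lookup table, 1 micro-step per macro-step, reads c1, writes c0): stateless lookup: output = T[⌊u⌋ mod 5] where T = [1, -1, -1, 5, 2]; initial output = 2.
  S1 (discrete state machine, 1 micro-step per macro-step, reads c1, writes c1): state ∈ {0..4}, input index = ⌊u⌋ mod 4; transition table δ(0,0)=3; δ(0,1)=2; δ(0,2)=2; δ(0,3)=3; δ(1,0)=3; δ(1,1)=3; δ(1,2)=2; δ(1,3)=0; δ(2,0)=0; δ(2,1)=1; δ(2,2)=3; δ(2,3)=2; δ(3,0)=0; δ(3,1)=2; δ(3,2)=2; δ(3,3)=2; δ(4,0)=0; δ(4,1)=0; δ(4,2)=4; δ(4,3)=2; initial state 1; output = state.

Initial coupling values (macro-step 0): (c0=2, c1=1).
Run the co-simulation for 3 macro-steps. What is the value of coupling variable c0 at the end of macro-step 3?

macro 1: S0 reads c1=1 → after 1×micro: -1; S1 reads c1=1 → after 1×micro: 3 ⇒ (c0=-1, c1=3)
macro 2: S0 reads c1=3 → after 1×micro: 5; S1 reads c1=3 → after 1×micro: 2 ⇒ (c0=5, c1=2)
macro 3: S0 reads c1=2 → after 1×micro: -1; S1 reads c1=2 → after 1×micro: 3 ⇒ (c0=-1, c1=3)

c0 at macro-step 3 = -1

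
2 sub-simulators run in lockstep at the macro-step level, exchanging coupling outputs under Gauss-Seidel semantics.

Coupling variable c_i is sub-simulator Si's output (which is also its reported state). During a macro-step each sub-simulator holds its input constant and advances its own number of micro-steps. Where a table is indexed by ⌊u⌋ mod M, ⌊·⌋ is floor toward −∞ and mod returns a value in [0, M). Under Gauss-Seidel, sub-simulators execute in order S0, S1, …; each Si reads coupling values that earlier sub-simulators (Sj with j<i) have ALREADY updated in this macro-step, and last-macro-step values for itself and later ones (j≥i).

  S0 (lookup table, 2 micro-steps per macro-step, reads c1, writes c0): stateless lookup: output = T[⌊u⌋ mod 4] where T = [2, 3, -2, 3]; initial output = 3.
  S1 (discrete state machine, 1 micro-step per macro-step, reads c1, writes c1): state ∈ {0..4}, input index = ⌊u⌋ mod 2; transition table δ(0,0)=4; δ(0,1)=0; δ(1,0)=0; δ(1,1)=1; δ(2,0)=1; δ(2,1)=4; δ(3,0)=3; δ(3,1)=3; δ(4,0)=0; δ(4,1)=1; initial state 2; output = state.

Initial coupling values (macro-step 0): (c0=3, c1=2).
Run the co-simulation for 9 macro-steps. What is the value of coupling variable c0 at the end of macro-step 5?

c0 at macro-step 5 = 3

macro 1: S0 reads c1=2 → after 2×micro: -2; S1 reads c1=2 → after 1×micro: 1 ⇒ (c0=-2, c1=1)
macro 2: S0 reads c1=1 → after 2×micro: 3; S1 reads c1=1 → after 1×micro: 1 ⇒ (c0=3, c1=1)
macro 3: S0 reads c1=1 → after 2×micro: 3; S1 reads c1=1 → after 1×micro: 1 ⇒ (c0=3, c1=1)
macro 4: S0 reads c1=1 → after 2×micro: 3; S1 reads c1=1 → after 1×micro: 1 ⇒ (c0=3, c1=1)
macro 5: S0 reads c1=1 → after 2×micro: 3; S1 reads c1=1 → after 1×micro: 1 ⇒ (c0=3, c1=1)
macro 6: S0 reads c1=1 → after 2×micro: 3; S1 reads c1=1 → after 1×micro: 1 ⇒ (c0=3, c1=1)
macro 7: S0 reads c1=1 → after 2×micro: 3; S1 reads c1=1 → after 1×micro: 1 ⇒ (c0=3, c1=1)
macro 8: S0 reads c1=1 → after 2×micro: 3; S1 reads c1=1 → after 1×micro: 1 ⇒ (c0=3, c1=1)
macro 9: S0 reads c1=1 → after 2×micro: 3; S1 reads c1=1 → after 1×micro: 1 ⇒ (c0=3, c1=1)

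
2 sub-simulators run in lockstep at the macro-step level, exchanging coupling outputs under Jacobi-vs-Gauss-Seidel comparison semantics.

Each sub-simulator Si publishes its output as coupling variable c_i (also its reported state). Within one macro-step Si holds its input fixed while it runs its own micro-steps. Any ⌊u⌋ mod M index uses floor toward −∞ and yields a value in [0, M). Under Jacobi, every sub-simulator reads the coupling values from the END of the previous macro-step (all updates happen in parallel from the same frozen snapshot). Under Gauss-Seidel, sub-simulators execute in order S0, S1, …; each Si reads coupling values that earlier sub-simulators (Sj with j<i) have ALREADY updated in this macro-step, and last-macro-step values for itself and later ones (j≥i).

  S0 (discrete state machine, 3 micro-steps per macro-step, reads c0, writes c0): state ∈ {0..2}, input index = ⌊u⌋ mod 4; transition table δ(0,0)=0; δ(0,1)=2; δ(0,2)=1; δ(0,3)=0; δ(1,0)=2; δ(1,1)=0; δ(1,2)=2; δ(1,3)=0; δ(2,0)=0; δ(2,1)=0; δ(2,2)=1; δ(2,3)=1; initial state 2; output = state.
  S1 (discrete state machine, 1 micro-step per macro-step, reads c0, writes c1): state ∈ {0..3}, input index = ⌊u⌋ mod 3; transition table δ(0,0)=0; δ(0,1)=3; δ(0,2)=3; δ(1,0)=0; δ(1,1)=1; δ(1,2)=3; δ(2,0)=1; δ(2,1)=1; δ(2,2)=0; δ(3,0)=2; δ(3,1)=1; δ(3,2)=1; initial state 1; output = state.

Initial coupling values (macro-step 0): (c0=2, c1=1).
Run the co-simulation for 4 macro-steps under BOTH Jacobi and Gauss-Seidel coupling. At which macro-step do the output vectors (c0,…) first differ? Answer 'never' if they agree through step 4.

[Jacobi] macro 1: S0 reads c0=2 → after 3×micro: 1; S1 reads c0=2 → after 1×micro: 3 ⇒ (c0=1, c1=3)
[Jacobi] macro 2: S0 reads c0=1 → after 3×micro: 0; S1 reads c0=1 → after 1×micro: 1 ⇒ (c0=0, c1=1)
[Jacobi] macro 3: S0 reads c0=0 → after 3×micro: 0; S1 reads c0=0 → after 1×micro: 0 ⇒ (c0=0, c1=0)
[Jacobi] macro 4: S0 reads c0=0 → after 3×micro: 0; S1 reads c0=0 → after 1×micro: 0 ⇒ (c0=0, c1=0)
[Gauss-Seidel] macro 1: S0 reads c0=2 → after 3×micro: 1; S1 reads c0=1 → after 1×micro: 1 ⇒ (c0=1, c1=1)
[Gauss-Seidel] macro 2: S0 reads c0=1 → after 3×micro: 0; S1 reads c0=0 → after 1×micro: 0 ⇒ (c0=0, c1=0)
[Gauss-Seidel] macro 3: S0 reads c0=0 → after 3×micro: 0; S1 reads c0=0 → after 1×micro: 0 ⇒ (c0=0, c1=0)
[Gauss-Seidel] macro 4: S0 reads c0=0 → after 3×micro: 0; S1 reads c0=0 → after 1×micro: 0 ⇒ (c0=0, c1=0)

first divergence at macro-step: 1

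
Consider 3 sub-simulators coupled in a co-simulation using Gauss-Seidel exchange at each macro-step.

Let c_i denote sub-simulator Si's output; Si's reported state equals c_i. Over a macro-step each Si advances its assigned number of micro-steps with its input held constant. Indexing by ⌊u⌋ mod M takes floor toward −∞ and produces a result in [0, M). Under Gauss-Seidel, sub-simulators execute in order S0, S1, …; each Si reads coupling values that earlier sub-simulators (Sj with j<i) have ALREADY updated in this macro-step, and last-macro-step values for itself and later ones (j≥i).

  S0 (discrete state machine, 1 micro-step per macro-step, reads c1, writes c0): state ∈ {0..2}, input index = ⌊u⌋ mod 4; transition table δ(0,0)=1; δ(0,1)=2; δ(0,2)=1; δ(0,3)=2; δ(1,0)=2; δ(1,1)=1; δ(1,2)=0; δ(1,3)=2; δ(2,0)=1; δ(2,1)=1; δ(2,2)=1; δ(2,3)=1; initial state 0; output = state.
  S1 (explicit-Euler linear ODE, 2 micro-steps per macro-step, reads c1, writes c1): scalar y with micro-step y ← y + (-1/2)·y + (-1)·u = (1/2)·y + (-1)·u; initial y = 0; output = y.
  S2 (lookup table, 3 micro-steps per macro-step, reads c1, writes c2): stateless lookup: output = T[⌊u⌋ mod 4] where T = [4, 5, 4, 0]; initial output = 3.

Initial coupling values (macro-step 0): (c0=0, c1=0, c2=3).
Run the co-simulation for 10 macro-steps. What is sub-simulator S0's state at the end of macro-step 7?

S0 state at macro-step 7 = 1

macro 1: S0 reads c1=0 → after 1×micro: 1; S1 reads c1=0 → after 2×micro: 0; S2 reads c1=0 → after 3×micro: 4 ⇒ (c0=1, c1=0, c2=4)
macro 2: S0 reads c1=0 → after 1×micro: 2; S1 reads c1=0 → after 2×micro: 0; S2 reads c1=0 → after 3×micro: 4 ⇒ (c0=2, c1=0, c2=4)
macro 3: S0 reads c1=0 → after 1×micro: 1; S1 reads c1=0 → after 2×micro: 0; S2 reads c1=0 → after 3×micro: 4 ⇒ (c0=1, c1=0, c2=4)
macro 4: S0 reads c1=0 → after 1×micro: 2; S1 reads c1=0 → after 2×micro: 0; S2 reads c1=0 → after 3×micro: 4 ⇒ (c0=2, c1=0, c2=4)
macro 5: S0 reads c1=0 → after 1×micro: 1; S1 reads c1=0 → after 2×micro: 0; S2 reads c1=0 → after 3×micro: 4 ⇒ (c0=1, c1=0, c2=4)
macro 6: S0 reads c1=0 → after 1×micro: 2; S1 reads c1=0 → after 2×micro: 0; S2 reads c1=0 → after 3×micro: 4 ⇒ (c0=2, c1=0, c2=4)
macro 7: S0 reads c1=0 → after 1×micro: 1; S1 reads c1=0 → after 2×micro: 0; S2 reads c1=0 → after 3×micro: 4 ⇒ (c0=1, c1=0, c2=4)
macro 8: S0 reads c1=0 → after 1×micro: 2; S1 reads c1=0 → after 2×micro: 0; S2 reads c1=0 → after 3×micro: 4 ⇒ (c0=2, c1=0, c2=4)
macro 9: S0 reads c1=0 → after 1×micro: 1; S1 reads c1=0 → after 2×micro: 0; S2 reads c1=0 → after 3×micro: 4 ⇒ (c0=1, c1=0, c2=4)
macro 10: S0 reads c1=0 → after 1×micro: 2; S1 reads c1=0 → after 2×micro: 0; S2 reads c1=0 → after 3×micro: 4 ⇒ (c0=2, c1=0, c2=4)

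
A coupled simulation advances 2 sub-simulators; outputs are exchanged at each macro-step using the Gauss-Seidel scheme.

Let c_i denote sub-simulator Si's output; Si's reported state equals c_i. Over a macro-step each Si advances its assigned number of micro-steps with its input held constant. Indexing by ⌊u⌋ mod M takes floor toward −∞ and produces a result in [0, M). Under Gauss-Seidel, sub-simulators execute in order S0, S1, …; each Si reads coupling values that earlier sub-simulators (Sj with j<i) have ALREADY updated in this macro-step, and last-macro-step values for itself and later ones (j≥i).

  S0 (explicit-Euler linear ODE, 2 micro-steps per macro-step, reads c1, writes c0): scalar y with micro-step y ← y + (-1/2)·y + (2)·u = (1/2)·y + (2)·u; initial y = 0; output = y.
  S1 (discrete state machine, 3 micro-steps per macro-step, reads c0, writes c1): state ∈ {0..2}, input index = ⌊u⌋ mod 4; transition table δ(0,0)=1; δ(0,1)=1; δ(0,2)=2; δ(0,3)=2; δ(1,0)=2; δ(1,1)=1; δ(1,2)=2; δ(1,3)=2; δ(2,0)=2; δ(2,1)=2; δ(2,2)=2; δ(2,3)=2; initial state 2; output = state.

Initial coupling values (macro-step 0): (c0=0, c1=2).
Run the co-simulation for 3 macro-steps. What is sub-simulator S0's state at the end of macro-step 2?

S0 state at macro-step 2 = 15/2

macro 1: S0 reads c1=2 → after 2×micro: 6; S1 reads c0=6 → after 3×micro: 2 ⇒ (c0=6, c1=2)
macro 2: S0 reads c1=2 → after 2×micro: 15/2; S1 reads c0=15/2 → after 3×micro: 2 ⇒ (c0=15/2, c1=2)
macro 3: S0 reads c1=2 → after 2×micro: 63/8; S1 reads c0=63/8 → after 3×micro: 2 ⇒ (c0=63/8, c1=2)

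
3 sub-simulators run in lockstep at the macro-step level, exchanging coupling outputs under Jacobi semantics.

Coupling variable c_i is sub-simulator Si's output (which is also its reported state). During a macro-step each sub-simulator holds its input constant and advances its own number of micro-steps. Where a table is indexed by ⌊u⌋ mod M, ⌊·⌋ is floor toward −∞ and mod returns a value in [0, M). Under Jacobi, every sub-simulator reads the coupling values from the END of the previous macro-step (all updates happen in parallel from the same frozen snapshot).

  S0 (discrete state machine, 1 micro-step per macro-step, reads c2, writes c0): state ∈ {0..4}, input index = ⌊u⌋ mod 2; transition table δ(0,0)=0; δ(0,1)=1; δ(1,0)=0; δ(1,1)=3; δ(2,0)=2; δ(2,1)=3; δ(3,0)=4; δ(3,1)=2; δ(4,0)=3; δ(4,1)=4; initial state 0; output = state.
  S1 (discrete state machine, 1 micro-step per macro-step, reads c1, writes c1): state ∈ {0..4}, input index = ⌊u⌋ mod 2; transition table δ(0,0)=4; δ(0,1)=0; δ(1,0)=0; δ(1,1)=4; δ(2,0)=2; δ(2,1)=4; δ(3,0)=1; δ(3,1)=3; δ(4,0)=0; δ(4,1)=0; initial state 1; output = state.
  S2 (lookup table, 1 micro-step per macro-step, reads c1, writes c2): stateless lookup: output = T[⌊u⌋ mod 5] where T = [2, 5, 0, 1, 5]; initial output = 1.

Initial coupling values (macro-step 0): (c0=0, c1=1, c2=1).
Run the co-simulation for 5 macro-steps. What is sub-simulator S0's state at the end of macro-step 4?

macro 1: S0 reads c2=1 → after 1×micro: 1; S1 reads c1=1 → after 1×micro: 4; S2 reads c1=1 → after 1×micro: 5 ⇒ (c0=1, c1=4, c2=5)
macro 2: S0 reads c2=5 → after 1×micro: 3; S1 reads c1=4 → after 1×micro: 0; S2 reads c1=4 → after 1×micro: 5 ⇒ (c0=3, c1=0, c2=5)
macro 3: S0 reads c2=5 → after 1×micro: 2; S1 reads c1=0 → after 1×micro: 4; S2 reads c1=0 → after 1×micro: 2 ⇒ (c0=2, c1=4, c2=2)
macro 4: S0 reads c2=2 → after 1×micro: 2; S1 reads c1=4 → after 1×micro: 0; S2 reads c1=4 → after 1×micro: 5 ⇒ (c0=2, c1=0, c2=5)
macro 5: S0 reads c2=5 → after 1×micro: 3; S1 reads c1=0 → after 1×micro: 4; S2 reads c1=0 → after 1×micro: 2 ⇒ (c0=3, c1=4, c2=2)

S0 state at macro-step 4 = 2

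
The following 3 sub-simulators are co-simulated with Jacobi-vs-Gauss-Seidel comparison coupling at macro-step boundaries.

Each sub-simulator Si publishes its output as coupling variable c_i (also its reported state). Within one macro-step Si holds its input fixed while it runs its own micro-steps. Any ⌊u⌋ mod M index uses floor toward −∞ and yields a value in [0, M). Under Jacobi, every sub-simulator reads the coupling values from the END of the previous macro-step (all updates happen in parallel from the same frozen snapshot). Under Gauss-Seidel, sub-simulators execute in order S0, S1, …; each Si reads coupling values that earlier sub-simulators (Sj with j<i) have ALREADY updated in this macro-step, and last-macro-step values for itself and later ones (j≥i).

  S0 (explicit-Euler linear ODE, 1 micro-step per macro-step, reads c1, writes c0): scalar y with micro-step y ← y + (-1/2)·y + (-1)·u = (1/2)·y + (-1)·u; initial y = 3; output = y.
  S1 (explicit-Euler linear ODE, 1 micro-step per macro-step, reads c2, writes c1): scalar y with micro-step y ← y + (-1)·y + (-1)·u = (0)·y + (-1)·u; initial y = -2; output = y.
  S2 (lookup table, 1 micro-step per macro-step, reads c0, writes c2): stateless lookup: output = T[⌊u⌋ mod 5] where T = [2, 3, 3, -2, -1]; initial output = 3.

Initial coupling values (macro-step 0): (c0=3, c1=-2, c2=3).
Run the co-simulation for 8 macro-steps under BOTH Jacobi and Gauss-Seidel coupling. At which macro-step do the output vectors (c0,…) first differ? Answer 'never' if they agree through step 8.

[Jacobi] macro 1: S0 reads c1=-2 → after 1×micro: 7/2; S1 reads c2=3 → after 1×micro: -3; S2 reads c0=3 → after 1×micro: -2 ⇒ (c0=7/2, c1=-3, c2=-2)
[Jacobi] macro 2: S0 reads c1=-3 → after 1×micro: 19/4; S1 reads c2=-2 → after 1×micro: 2; S2 reads c0=7/2 → after 1×micro: -2 ⇒ (c0=19/4, c1=2, c2=-2)
[Jacobi] macro 3: S0 reads c1=2 → after 1×micro: 3/8; S1 reads c2=-2 → after 1×micro: 2; S2 reads c0=19/4 → after 1×micro: -1 ⇒ (c0=3/8, c1=2, c2=-1)
[Jacobi] macro 4: S0 reads c1=2 → after 1×micro: -29/16; S1 reads c2=-1 → after 1×micro: 1; S2 reads c0=3/8 → after 1×micro: 2 ⇒ (c0=-29/16, c1=1, c2=2)
[Jacobi] macro 5: S0 reads c1=1 → after 1×micro: -61/32; S1 reads c2=2 → after 1×micro: -2; S2 reads c0=-29/16 → after 1×micro: -2 ⇒ (c0=-61/32, c1=-2, c2=-2)
[Jacobi] macro 6: S0 reads c1=-2 → after 1×micro: 67/64; S1 reads c2=-2 → after 1×micro: 2; S2 reads c0=-61/32 → after 1×micro: -2 ⇒ (c0=67/64, c1=2, c2=-2)
[Jacobi] macro 7: S0 reads c1=2 → after 1×micro: -189/128; S1 reads c2=-2 → after 1×micro: 2; S2 reads c0=67/64 → after 1×micro: 3 ⇒ (c0=-189/128, c1=2, c2=3)
[Jacobi] macro 8: S0 reads c1=2 → after 1×micro: -701/256; S1 reads c2=3 → after 1×micro: -3; S2 reads c0=-189/128 → after 1×micro: -2 ⇒ (c0=-701/256, c1=-3, c2=-2)
[Gauss-Seidel] macro 1: S0 reads c1=-2 → after 1×micro: 7/2; S1 reads c2=3 → after 1×micro: -3; S2 reads c0=7/2 → after 1×micro: -2 ⇒ (c0=7/2, c1=-3, c2=-2)
[Gauss-Seidel] macro 2: S0 reads c1=-3 → after 1×micro: 19/4; S1 reads c2=-2 → after 1×micro: 2; S2 reads c0=19/4 → after 1×micro: -1 ⇒ (c0=19/4, c1=2, c2=-1)
[Gauss-Seidel] macro 3: S0 reads c1=2 → after 1×micro: 3/8; S1 reads c2=-1 → after 1×micro: 1; S2 reads c0=3/8 → after 1×micro: 2 ⇒ (c0=3/8, c1=1, c2=2)
[Gauss-Seidel] macro 4: S0 reads c1=1 → after 1×micro: -13/16; S1 reads c2=2 → after 1×micro: -2; S2 reads c0=-13/16 → after 1×micro: -1 ⇒ (c0=-13/16, c1=-2, c2=-1)
[Gauss-Seidel] macro 5: S0 reads c1=-2 → after 1×micro: 51/32; S1 reads c2=-1 → after 1×micro: 1; S2 reads c0=51/32 → after 1×micro: 3 ⇒ (c0=51/32, c1=1, c2=3)
[Gauss-Seidel] macro 6: S0 reads c1=1 → after 1×micro: -13/64; S1 reads c2=3 → after 1×micro: -3; S2 reads c0=-13/64 → after 1×micro: -1 ⇒ (c0=-13/64, c1=-3, c2=-1)
[Gauss-Seidel] macro 7: S0 reads c1=-3 → after 1×micro: 371/128; S1 reads c2=-1 → after 1×micro: 1; S2 reads c0=371/128 → after 1×micro: 3 ⇒ (c0=371/128, c1=1, c2=3)
[Gauss-Seidel] macro 8: S0 reads c1=1 → after 1×micro: 115/256; S1 reads c2=3 → after 1×micro: -3; S2 reads c0=115/256 → after 1×micro: 2 ⇒ (c0=115/256, c1=-3, c2=2)

first divergence at macro-step: 2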